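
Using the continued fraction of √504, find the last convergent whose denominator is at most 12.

202/9

√504 = [22; 2, 4, 2, 44, …] (period length 4).
Convergents:
  p_0/q_0 = 22/1
  p_1/q_1 = 45/2
  p_2/q_2 = 202/9
  p_3/q_3 = 449/20
q_2 = 9 ≤ 12 < 20 = q_3, so the answer is 202/9.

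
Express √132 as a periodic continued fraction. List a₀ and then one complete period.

a₀ = ⌊√132⌋ = 11.

[11; 2, 22]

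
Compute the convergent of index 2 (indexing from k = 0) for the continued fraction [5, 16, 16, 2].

1301/257

Using pₖ = aₖpₖ₋₁ + pₖ₋₂, qₖ = aₖqₖ₋₁ + qₖ₋₂ (with p₋₁=1, p₋₂=0, q₋₁=0, q₋₂=1):
  k=0: a=5, p=5, q=1
  k=1: a=16, p=81, q=16
  k=2: a=16, p=1301, q=257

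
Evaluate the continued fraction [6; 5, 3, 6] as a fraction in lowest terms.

Using pₖ = aₖpₖ₋₁ + pₖ₋₂ and qₖ = aₖqₖ₋₁ + qₖ₋₂:
  k=0: a=6, p=6, q=1
  k=1: a=5, p=31, q=5
  k=2: a=3, p=99, q=16
  k=3: a=6, p=625, q=101

625/101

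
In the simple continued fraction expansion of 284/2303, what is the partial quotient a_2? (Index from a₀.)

284 = 0·2303 + 284   →  a_0 = 0
2303 = 8·284 + 31   →  a_1 = 8
284 = 9·31 + 5   →  a_2 = 9

9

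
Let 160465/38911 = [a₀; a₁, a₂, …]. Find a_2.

14

160465 = 4·38911 + 4821   →  a_0 = 4
38911 = 8·4821 + 343   →  a_1 = 8
4821 = 14·343 + 19   →  a_2 = 14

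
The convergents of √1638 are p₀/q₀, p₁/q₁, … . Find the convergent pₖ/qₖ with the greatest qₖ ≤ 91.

1457/36

√1638 = [40; 2, 8, 2, 80, …] (period length 4).
Convergents:
  p_0/q_0 = 40/1
  p_1/q_1 = 81/2
  p_2/q_2 = 688/17
  p_3/q_3 = 1457/36
  p_4/q_4 = 117248/2897
q_3 = 36 ≤ 91 < 2897 = q_4, so the answer is 1457/36.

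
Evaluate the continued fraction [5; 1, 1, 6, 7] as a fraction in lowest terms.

Using pₖ = aₖpₖ₋₁ + pₖ₋₂ and qₖ = aₖqₖ₋₁ + qₖ₋₂:
  k=0: a=5, p=5, q=1
  k=1: a=1, p=6, q=1
  k=2: a=1, p=11, q=2
  k=3: a=6, p=72, q=13
  k=4: a=7, p=515, q=93

515/93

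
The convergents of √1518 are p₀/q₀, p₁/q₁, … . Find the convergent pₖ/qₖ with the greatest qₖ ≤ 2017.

77962/2001

√1518 = [38; 1, 24, 1, 76, …] (period length 4).
Convergents:
  p_0/q_0 = 38/1
  p_1/q_1 = 39/1
  p_2/q_2 = 974/25
  p_3/q_3 = 1013/26
  p_4/q_4 = 77962/2001
  p_5/q_5 = 78975/2027
q_4 = 2001 ≤ 2017 < 2027 = q_5, so the answer is 77962/2001.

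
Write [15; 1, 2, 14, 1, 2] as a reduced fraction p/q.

2116/135

Fold from the inside: start with 2/1.
  1 + 1/2 = 3/2
  14 + 2/3 = 44/3
  2 + 3/44 = 91/44
  1 + 44/91 = 135/91
  15 + 91/135 = 2116/135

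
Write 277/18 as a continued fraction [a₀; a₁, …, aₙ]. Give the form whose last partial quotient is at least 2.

277 = 15×18 + 7
18 = 2×7 + 4
7 = 1×4 + 3
4 = 1×3 + 1
3 = 3×1 + 0  (stop)
So 277/18 = [15; 2, 1, 1, 3].

[15; 2, 1, 1, 3]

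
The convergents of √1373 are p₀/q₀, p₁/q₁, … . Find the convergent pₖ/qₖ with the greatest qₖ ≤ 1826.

√1373 = [37; 18, 1, 1, 18, 74, …] (period length 5).
Convergents:
  p_0/q_0 = 37/1
  p_1/q_1 = 667/18
  p_2/q_2 = 704/19
  p_3/q_3 = 1371/37
  p_4/q_4 = 25382/685
  p_5/q_5 = 1879639/50727
q_4 = 685 ≤ 1826 < 50727 = q_5, so the answer is 25382/685.

25382/685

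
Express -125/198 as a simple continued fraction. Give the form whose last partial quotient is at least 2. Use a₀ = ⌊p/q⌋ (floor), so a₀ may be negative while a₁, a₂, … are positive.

-125 = -1·198 + 73
198 = 2·73 + 52
73 = 1·52 + 21
52 = 2·21 + 10
21 = 2·10 + 1
10 = 10·1 + 0  (stop)
So -125/198 = [-1; 2, 1, 2, 2, 10].

[-1; 2, 1, 2, 2, 10]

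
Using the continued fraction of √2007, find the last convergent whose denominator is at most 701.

√2007 = [44; 1, 3, 1, 88, …] (period length 4).
Convergents:
  p_0/q_0 = 44/1
  p_1/q_1 = 45/1
  p_2/q_2 = 179/4
  p_3/q_3 = 224/5
  p_4/q_4 = 19891/444
  p_5/q_5 = 20115/449
  p_6/q_6 = 80236/1791
q_5 = 449 ≤ 701 < 1791 = q_6, so the answer is 20115/449.

20115/449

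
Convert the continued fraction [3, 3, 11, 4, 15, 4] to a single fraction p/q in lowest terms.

Fold from the inside: start with 4/1.
  15 + 1/4 = 61/4
  4 + 4/61 = 248/61
  11 + 61/248 = 2789/248
  3 + 248/2789 = 8615/2789
  3 + 2789/8615 = 28634/8615

28634/8615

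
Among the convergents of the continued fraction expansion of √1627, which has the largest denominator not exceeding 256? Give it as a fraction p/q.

4921/122

√1627 = [40; 2, 1, 39, 1, 2, 80, …] (period length 6).
Convergents:
  p_0/q_0 = 40/1
  p_1/q_1 = 81/2
  p_2/q_2 = 121/3
  p_3/q_3 = 4800/119
  p_4/q_4 = 4921/122
  p_5/q_5 = 14642/363
q_4 = 122 ≤ 256 < 363 = q_5, so the answer is 4921/122.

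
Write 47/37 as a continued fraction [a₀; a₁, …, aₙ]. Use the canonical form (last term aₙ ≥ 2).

[1; 3, 1, 2, 3]

47 = 1*37 + 10
37 = 3*10 + 7
10 = 1*7 + 3
7 = 2*3 + 1
3 = 3*1 + 0  (stop)
So 47/37 = [1; 3, 1, 2, 3].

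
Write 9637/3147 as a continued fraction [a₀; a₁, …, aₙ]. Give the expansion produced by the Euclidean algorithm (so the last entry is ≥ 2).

9637 = 3*3147 + 196
3147 = 16*196 + 11
196 = 17*11 + 9
11 = 1*9 + 2
9 = 4*2 + 1
2 = 2*1 + 0  (stop)
So 9637/3147 = [3; 16, 17, 1, 4, 2].

[3; 16, 17, 1, 4, 2]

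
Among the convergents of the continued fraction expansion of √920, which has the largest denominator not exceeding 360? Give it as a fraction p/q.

5490/181

√920 = [30; 3, 60, …] (period length 2).
Convergents:
  p_0/q_0 = 30/1
  p_1/q_1 = 91/3
  p_2/q_2 = 5490/181
  p_3/q_3 = 16561/546
q_2 = 181 ≤ 360 < 546 = q_3, so the answer is 5490/181.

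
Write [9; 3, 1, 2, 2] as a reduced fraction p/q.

241/26

Fold from the inside: start with 2/1.
  2 + 1/2 = 5/2
  1 + 2/5 = 7/5
  3 + 5/7 = 26/7
  9 + 7/26 = 241/26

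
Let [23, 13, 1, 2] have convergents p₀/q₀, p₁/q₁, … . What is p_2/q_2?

Using pₖ = aₖpₖ₋₁ + pₖ₋₂, qₖ = aₖqₖ₋₁ + qₖ₋₂ (with p₋₁=1, p₋₂=0, q₋₁=0, q₋₂=1):
  k=0: a=23, p=23, q=1
  k=1: a=13, p=300, q=13
  k=2: a=1, p=323, q=14

323/14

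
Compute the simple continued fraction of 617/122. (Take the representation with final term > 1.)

617 = 5×122 + 7
122 = 17×7 + 3
7 = 2×3 + 1
3 = 3×1 + 0  (stop)
So 617/122 = [5; 17, 2, 3].

[5; 17, 2, 3]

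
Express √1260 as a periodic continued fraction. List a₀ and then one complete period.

a₀ = ⌊√1260⌋ = 35.
With m₀=0, d₀=1 and mₖ₊₁ = dₖaₖ − mₖ, dₖ₊₁ = (n − mₖ₊₁²)/dₖ, aₖ₊₁ = ⌊(a₀+mₖ₊₁)/dₖ₊₁⌋:
  k=1: m=35, d=35, a=2
  k=2: m=35, d=1, a=70
d=1 and a=2a₀=70 at k=2, so the next step gives (m, d) = (35, 35) again — its k=1 value — and the period has length 2.

[35; 2, 70]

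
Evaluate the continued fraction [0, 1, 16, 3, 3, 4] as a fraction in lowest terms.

Using pₖ = aₖpₖ₋₁ + pₖ₋₂ and qₖ = aₖqₖ₋₁ + qₖ₋₂:
  k=0: a=0, p=0, q=1
  k=1: a=1, p=1, q=1
  k=2: a=16, p=16, q=17
  k=3: a=3, p=49, q=52
  k=4: a=3, p=163, q=173
  k=5: a=4, p=701, q=744

701/744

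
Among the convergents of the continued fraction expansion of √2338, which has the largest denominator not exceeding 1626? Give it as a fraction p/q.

√2338 = [48; 2, 1, 5, 48, 5, 1, 2, 96, …] (period length 8).
Convergents:
  p_0/q_0 = 48/1
  p_1/q_1 = 97/2
  p_2/q_2 = 145/3
  p_3/q_3 = 822/17
  p_4/q_4 = 39601/819
  p_5/q_5 = 198827/4112
q_4 = 819 ≤ 1626 < 4112 = q_5, so the answer is 39601/819.

39601/819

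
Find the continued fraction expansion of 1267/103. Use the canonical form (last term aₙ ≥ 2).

[12; 3, 3, 10]

1267 = 12×103 + 31
103 = 3×31 + 10
31 = 3×10 + 1
10 = 10×1 + 0  (stop)
So 1267/103 = [12; 3, 3, 10].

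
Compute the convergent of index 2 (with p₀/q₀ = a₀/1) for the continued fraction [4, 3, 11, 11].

147/34

Using pₖ = aₖpₖ₋₁ + pₖ₋₂, qₖ = aₖqₖ₋₁ + qₖ₋₂ (with p₋₁=1, p₋₂=0, q₋₁=0, q₋₂=1):
  k=0: a=4, p=4, q=1
  k=1: a=3, p=13, q=3
  k=2: a=11, p=147, q=34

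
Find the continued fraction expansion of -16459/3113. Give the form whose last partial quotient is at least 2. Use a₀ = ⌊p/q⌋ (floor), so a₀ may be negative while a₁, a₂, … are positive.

-16459 = -6×3113 + 2219
3113 = 1×2219 + 894
2219 = 2×894 + 431
894 = 2×431 + 32
431 = 13×32 + 15
32 = 2×15 + 2
15 = 7×2 + 1
2 = 2×1 + 0  (stop)
So -16459/3113 = [-6; 1, 2, 2, 13, 2, 7, 2].

[-6; 1, 2, 2, 13, 2, 7, 2]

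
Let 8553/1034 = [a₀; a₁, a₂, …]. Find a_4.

8

8553 = 8·1034 + 281   →  a_0 = 8
1034 = 3·281 + 191   →  a_1 = 3
281 = 1·191 + 90   →  a_2 = 1
191 = 2·90 + 11   →  a_3 = 2
90 = 8·11 + 2   →  a_4 = 8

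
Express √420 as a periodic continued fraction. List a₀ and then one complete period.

a₀ = ⌊√420⌋ = 20.
With m₀=0, d₀=1 and mₖ₊₁ = dₖaₖ − mₖ, dₖ₊₁ = (n − mₖ₊₁²)/dₖ, aₖ₊₁ = ⌊(a₀+mₖ₊₁)/dₖ₊₁⌋:
  k=1: m=20, d=20, a=2
  k=2: m=20, d=1, a=40
d=1 and a=2a₀=40 at k=2, so the next step gives (m, d) = (20, 20) again — its k=1 value — and the period has length 2.

[20; 2, 40]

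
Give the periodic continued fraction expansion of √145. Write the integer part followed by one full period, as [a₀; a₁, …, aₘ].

[12; 24]

a₀ = ⌊√145⌋ = 12.
With m₀=0, d₀=1 and mₖ₊₁ = dₖaₖ − mₖ, dₖ₊₁ = (n − mₖ₊₁²)/dₖ, aₖ₊₁ = ⌊(a₀+mₖ₊₁)/dₖ₊₁⌋:
  k=1: m=12, d=1, a=24
d=1 and a=2a₀=24 at k=1, so the next step gives (m, d) = (12, 1) again — its k=1 value — and the period has length 1.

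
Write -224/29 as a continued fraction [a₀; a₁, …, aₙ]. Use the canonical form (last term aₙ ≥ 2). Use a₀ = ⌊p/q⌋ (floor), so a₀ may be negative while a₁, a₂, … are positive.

[-8; 3, 1, 1, 1, 2]

-224 = -8×29 + 8
29 = 3×8 + 5
8 = 1×5 + 3
5 = 1×3 + 2
3 = 1×2 + 1
2 = 2×1 + 0  (stop)
So -224/29 = [-8; 3, 1, 1, 1, 2].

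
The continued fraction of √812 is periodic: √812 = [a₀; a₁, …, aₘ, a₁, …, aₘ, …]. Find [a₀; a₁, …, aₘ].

a₀ = ⌊√812⌋ = 28.
With m₀=0, d₀=1 and mₖ₊₁ = dₖaₖ − mₖ, dₖ₊₁ = (n − mₖ₊₁²)/dₖ, aₖ₊₁ = ⌊(a₀+mₖ₊₁)/dₖ₊₁⌋:
  k=1: m=28, d=28, a=2
  k=2: m=28, d=1, a=56
d=1 and a=2a₀=56 at k=2, so the next step gives (m, d) = (28, 28) again — its k=1 value — and the period has length 2.

[28; 2, 56]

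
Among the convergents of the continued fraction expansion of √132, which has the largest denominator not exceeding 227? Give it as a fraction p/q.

√132 = [11; 2, 22, …] (period length 2).
Convergents:
  p_0/q_0 = 11/1
  p_1/q_1 = 23/2
  p_2/q_2 = 517/45
  p_3/q_3 = 1057/92
  p_4/q_4 = 23771/2069
q_3 = 92 ≤ 227 < 2069 = q_4, so the answer is 1057/92.

1057/92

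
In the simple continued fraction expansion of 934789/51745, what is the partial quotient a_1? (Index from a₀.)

934789 = 18·51745 + 3379   →  a_0 = 18
51745 = 15·3379 + 1060   →  a_1 = 15

15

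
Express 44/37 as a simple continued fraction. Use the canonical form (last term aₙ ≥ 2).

44 = 1·37 + 7
37 = 5·7 + 2
7 = 3·2 + 1
2 = 2·1 + 0  (stop)
So 44/37 = [1; 5, 3, 2].

[1; 5, 3, 2]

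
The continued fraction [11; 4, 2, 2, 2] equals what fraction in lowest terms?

595/53

Using pₖ = aₖpₖ₋₁ + pₖ₋₂ and qₖ = aₖqₖ₋₁ + qₖ₋₂:
  k=0: a=11, p=11, q=1
  k=1: a=4, p=45, q=4
  k=2: a=2, p=101, q=9
  k=3: a=2, p=247, q=22
  k=4: a=2, p=595, q=53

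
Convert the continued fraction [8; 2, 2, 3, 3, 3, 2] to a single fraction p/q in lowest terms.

3583/426

Fold from the inside: start with 2/1.
  3 + 1/2 = 7/2
  3 + 2/7 = 23/7
  3 + 7/23 = 76/23
  2 + 23/76 = 175/76
  2 + 76/175 = 426/175
  8 + 175/426 = 3583/426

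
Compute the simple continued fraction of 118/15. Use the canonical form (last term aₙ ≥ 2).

[7; 1, 6, 2]

118 = 7·15 + 13
15 = 1·13 + 2
13 = 6·2 + 1
2 = 2·1 + 0  (stop)
So 118/15 = [7; 1, 6, 2].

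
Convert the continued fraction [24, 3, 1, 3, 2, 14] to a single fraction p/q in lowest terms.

Fold from the inside: start with 14/1.
  2 + 1/14 = 29/14
  3 + 14/29 = 101/29
  1 + 29/101 = 130/101
  3 + 101/130 = 491/130
  24 + 130/491 = 11914/491

11914/491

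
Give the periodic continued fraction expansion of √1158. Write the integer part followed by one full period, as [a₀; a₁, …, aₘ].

[34; 34, 68]

a₀ = ⌊√1158⌋ = 34.
With m₀=0, d₀=1 and mₖ₊₁ = dₖaₖ − mₖ, dₖ₊₁ = (n − mₖ₊₁²)/dₖ, aₖ₊₁ = ⌊(a₀+mₖ₊₁)/dₖ₊₁⌋:
  k=1: m=34, d=2, a=34
  k=2: m=34, d=1, a=68
d=1 and a=2a₀=68 at k=2, so the next step gives (m, d) = (34, 2) again — its k=1 value — and the period has length 2.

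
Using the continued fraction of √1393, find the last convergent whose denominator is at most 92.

√1393 = [37; 3, 10, 3, 74, …] (period length 4).
Convergents:
  p_0/q_0 = 37/1
  p_1/q_1 = 112/3
  p_2/q_2 = 1157/31
  p_3/q_3 = 3583/96
q_2 = 31 ≤ 92 < 96 = q_3, so the answer is 1157/31.

1157/31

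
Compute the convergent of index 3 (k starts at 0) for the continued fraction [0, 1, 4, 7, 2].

Using pₖ = aₖpₖ₋₁ + pₖ₋₂, qₖ = aₖqₖ₋₁ + qₖ₋₂ (with p₋₁=1, p₋₂=0, q₋₁=0, q₋₂=1):
  k=0: a=0, p=0, q=1
  k=1: a=1, p=1, q=1
  k=2: a=4, p=4, q=5
  k=3: a=7, p=29, q=36

29/36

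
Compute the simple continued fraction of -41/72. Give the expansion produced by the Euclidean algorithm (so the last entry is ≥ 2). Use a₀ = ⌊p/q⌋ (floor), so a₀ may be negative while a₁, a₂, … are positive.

[-1; 2, 3, 10]

-41 = -1×72 + 31
72 = 2×31 + 10
31 = 3×10 + 1
10 = 10×1 + 0  (stop)
So -41/72 = [-1; 2, 3, 10].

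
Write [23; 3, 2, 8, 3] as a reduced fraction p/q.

Fold from the inside: start with 3/1.
  8 + 1/3 = 25/3
  2 + 3/25 = 53/25
  3 + 25/53 = 184/53
  23 + 53/184 = 4285/184

4285/184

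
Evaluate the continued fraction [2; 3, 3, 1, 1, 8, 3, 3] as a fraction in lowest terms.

4699/2039

Fold from the inside: start with 3/1.
  3 + 1/3 = 10/3
  8 + 3/10 = 83/10
  1 + 10/83 = 93/83
  1 + 83/93 = 176/93
  3 + 93/176 = 621/176
  3 + 176/621 = 2039/621
  2 + 621/2039 = 4699/2039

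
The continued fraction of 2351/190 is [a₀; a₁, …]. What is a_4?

2351 = 12·190 + 71   →  a_0 = 12
190 = 2·71 + 48   →  a_1 = 2
71 = 1·48 + 23   →  a_2 = 1
48 = 2·23 + 2   →  a_3 = 2
23 = 11·2 + 1   →  a_4 = 11

11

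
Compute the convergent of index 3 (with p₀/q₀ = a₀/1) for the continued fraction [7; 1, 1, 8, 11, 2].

128/17

Using pₖ = aₖpₖ₋₁ + pₖ₋₂, qₖ = aₖqₖ₋₁ + qₖ₋₂ (with p₋₁=1, p₋₂=0, q₋₁=0, q₋₂=1):
  k=0: a=7, p=7, q=1
  k=1: a=1, p=8, q=1
  k=2: a=1, p=15, q=2
  k=3: a=8, p=128, q=17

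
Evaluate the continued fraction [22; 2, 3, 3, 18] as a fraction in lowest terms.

9445/421

Fold from the inside: start with 18/1.
  3 + 1/18 = 55/18
  3 + 18/55 = 183/55
  2 + 55/183 = 421/183
  22 + 183/421 = 9445/421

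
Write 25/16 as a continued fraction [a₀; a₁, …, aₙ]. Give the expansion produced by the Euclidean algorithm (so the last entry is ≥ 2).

25 = 1·16 + 9
16 = 1·9 + 7
9 = 1·7 + 2
7 = 3·2 + 1
2 = 2·1 + 0  (stop)
So 25/16 = [1; 1, 1, 3, 2].

[1; 1, 1, 3, 2]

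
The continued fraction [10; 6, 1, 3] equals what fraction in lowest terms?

Using pₖ = aₖpₖ₋₁ + pₖ₋₂ and qₖ = aₖqₖ₋₁ + qₖ₋₂:
  k=0: a=10, p=10, q=1
  k=1: a=6, p=61, q=6
  k=2: a=1, p=71, q=7
  k=3: a=3, p=274, q=27

274/27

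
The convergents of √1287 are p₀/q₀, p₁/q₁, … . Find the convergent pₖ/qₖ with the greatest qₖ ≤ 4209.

144109/4017

√1287 = [35; 1, 6, 1, 70, …] (period length 4).
Convergents:
  p_0/q_0 = 35/1
  p_1/q_1 = 36/1
  p_2/q_2 = 251/7
  p_3/q_3 = 287/8
  p_4/q_4 = 20341/567
  p_5/q_5 = 20628/575
  p_6/q_6 = 144109/4017
  p_7/q_7 = 164737/4592
q_6 = 4017 ≤ 4209 < 4592 = q_7, so the answer is 144109/4017.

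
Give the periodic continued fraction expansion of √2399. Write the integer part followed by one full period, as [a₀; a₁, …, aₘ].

a₀ = ⌊√2399⌋ = 48.
With m₀=0, d₀=1 and mₖ₊₁ = dₖaₖ − mₖ, dₖ₊₁ = (n − mₖ₊₁²)/dₖ, aₖ₊₁ = ⌊(a₀+mₖ₊₁)/dₖ₊₁⌋:
  k=1: m=48, d=95, a=1
  k=2: m=47, d=2, a=47
  k=3: m=47, d=95, a=1
  k=4: m=48, d=1, a=96
d=1 and a=2a₀=96 at k=4, so the next step gives (m, d) = (48, 95) again — its k=1 value — and the period has length 4.

[48; 1, 47, 1, 96]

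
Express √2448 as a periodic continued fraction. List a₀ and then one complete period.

[49; 2, 10, 2, 98]

a₀ = ⌊√2448⌋ = 49.
With m₀=0, d₀=1 and mₖ₊₁ = dₖaₖ − mₖ, dₖ₊₁ = (n − mₖ₊₁²)/dₖ, aₖ₊₁ = ⌊(a₀+mₖ₊₁)/dₖ₊₁⌋:
  k=1: m=49, d=47, a=2
  k=2: m=45, d=9, a=10
  k=3: m=45, d=47, a=2
  k=4: m=49, d=1, a=98
d=1 and a=2a₀=98 at k=4, so the next step gives (m, d) = (49, 47) again — its k=1 value — and the period has length 4.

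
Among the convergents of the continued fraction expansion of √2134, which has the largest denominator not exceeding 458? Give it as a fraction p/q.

9701/210

√2134 = [46; 5, 8, 5, 92, …] (period length 4).
Convergents:
  p_0/q_0 = 46/1
  p_1/q_1 = 231/5
  p_2/q_2 = 1894/41
  p_3/q_3 = 9701/210
  p_4/q_4 = 894386/19361
q_3 = 210 ≤ 458 < 19361 = q_4, so the answer is 9701/210.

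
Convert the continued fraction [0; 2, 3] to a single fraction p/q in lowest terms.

3/7

Fold from the inside: start with 3/1.
  2 + 1/3 = 7/3
  0 + 3/7 = 3/7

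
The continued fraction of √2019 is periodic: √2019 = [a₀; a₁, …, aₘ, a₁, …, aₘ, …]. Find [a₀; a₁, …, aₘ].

a₀ = ⌊√2019⌋ = 44.
With m₀=0, d₀=1 and mₖ₊₁ = dₖaₖ − mₖ, dₖ₊₁ = (n − mₖ₊₁²)/dₖ, aₖ₊₁ = ⌊(a₀+mₖ₊₁)/dₖ₊₁⌋:
  k=1: m=44, d=83, a=1
  k=2: m=39, d=6, a=13
  k=3: m=39, d=83, a=1
  k=4: m=44, d=1, a=88
d=1 and a=2a₀=88 at k=4, so the next step gives (m, d) = (44, 83) again — its k=1 value — and the period has length 4.

[44; 1, 13, 1, 88]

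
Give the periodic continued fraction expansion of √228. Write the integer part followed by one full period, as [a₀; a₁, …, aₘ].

[15; 10, 30]

a₀ = ⌊√228⌋ = 15.
With m₀=0, d₀=1 and mₖ₊₁ = dₖaₖ − mₖ, dₖ₊₁ = (n − mₖ₊₁²)/dₖ, aₖ₊₁ = ⌊(a₀+mₖ₊₁)/dₖ₊₁⌋:
  k=1: m=15, d=3, a=10
  k=2: m=15, d=1, a=30
d=1 and a=2a₀=30 at k=2, so the next step gives (m, d) = (15, 3) again — its k=1 value — and the period has length 2.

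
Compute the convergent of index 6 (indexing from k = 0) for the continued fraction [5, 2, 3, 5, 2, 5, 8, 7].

19648/3617

Using pₖ = aₖpₖ₋₁ + pₖ₋₂, qₖ = aₖqₖ₋₁ + qₖ₋₂ (with p₋₁=1, p₋₂=0, q₋₁=0, q₋₂=1):
  k=0: a=5, p=5, q=1
  k=1: a=2, p=11, q=2
  k=2: a=3, p=38, q=7
  k=3: a=5, p=201, q=37
  k=4: a=2, p=440, q=81
  k=5: a=5, p=2401, q=442
  k=6: a=8, p=19648, q=3617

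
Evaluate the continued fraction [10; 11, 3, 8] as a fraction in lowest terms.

Fold from the inside: start with 8/1.
  3 + 1/8 = 25/8
  11 + 8/25 = 283/25
  10 + 25/283 = 2855/283

2855/283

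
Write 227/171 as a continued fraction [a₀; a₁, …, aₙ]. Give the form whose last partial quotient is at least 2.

[1; 3, 18, 1, 2]

227 = 1*171 + 56
171 = 3*56 + 3
56 = 18*3 + 2
3 = 1*2 + 1
2 = 2*1 + 0  (stop)
So 227/171 = [1; 3, 18, 1, 2].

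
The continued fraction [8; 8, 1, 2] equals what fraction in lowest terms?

211/26

Fold from the inside: start with 2/1.
  1 + 1/2 = 3/2
  8 + 2/3 = 26/3
  8 + 3/26 = 211/26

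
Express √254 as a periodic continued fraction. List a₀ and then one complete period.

a₀ = ⌊√254⌋ = 15.
With m₀=0, d₀=1 and mₖ₊₁ = dₖaₖ − mₖ, dₖ₊₁ = (n − mₖ₊₁²)/dₖ, aₖ₊₁ = ⌊(a₀+mₖ₊₁)/dₖ₊₁⌋:
  k=1: m=15, d=29, a=1
  k=2: m=14, d=2, a=14
  k=3: m=14, d=29, a=1
  k=4: m=15, d=1, a=30
d=1 and a=2a₀=30 at k=4, so the next step gives (m, d) = (15, 29) again — its k=1 value — and the period has length 4.

[15; 1, 14, 1, 30]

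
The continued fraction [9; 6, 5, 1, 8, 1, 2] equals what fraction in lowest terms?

Fold from the inside: start with 2/1.
  1 + 1/2 = 3/2
  8 + 2/3 = 26/3
  1 + 3/26 = 29/26
  5 + 26/29 = 171/29
  6 + 29/171 = 1055/171
  9 + 171/1055 = 9666/1055

9666/1055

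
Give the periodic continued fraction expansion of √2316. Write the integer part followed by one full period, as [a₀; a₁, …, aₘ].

a₀ = ⌊√2316⌋ = 48.
With m₀=0, d₀=1 and mₖ₊₁ = dₖaₖ − mₖ, dₖ₊₁ = (n − mₖ₊₁²)/dₖ, aₖ₊₁ = ⌊(a₀+mₖ₊₁)/dₖ₊₁⌋:
  k=1: m=48, d=12, a=8
  k=2: m=48, d=1, a=96
d=1 and a=2a₀=96 at k=2, so the next step gives (m, d) = (48, 12) again — its k=1 value — and the period has length 2.

[48; 8, 96]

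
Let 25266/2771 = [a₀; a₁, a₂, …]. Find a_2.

25266 = 9·2771 + 327   →  a_0 = 9
2771 = 8·327 + 155   →  a_1 = 8
327 = 2·155 + 17   →  a_2 = 2

2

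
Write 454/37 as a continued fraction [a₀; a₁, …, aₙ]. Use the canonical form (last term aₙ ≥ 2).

[12; 3, 1, 2, 3]

454 = 12×37 + 10
37 = 3×10 + 7
10 = 1×7 + 3
7 = 2×3 + 1
3 = 3×1 + 0  (stop)
So 454/37 = [12; 3, 1, 2, 3].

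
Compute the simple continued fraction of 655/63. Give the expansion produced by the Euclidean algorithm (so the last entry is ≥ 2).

[10; 2, 1, 1, 12]

655 = 10×63 + 25
63 = 2×25 + 13
25 = 1×13 + 12
13 = 1×12 + 1
12 = 12×1 + 0  (stop)
So 655/63 = [10; 2, 1, 1, 12].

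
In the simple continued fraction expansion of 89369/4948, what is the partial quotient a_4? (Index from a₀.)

16

89369 = 18·4948 + 305   →  a_0 = 18
4948 = 16·305 + 68   →  a_1 = 16
305 = 4·68 + 33   →  a_2 = 4
68 = 2·33 + 2   →  a_3 = 2
33 = 16·2 + 1   →  a_4 = 16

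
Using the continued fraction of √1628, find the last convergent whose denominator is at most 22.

√1628 = [40; 2, 1, 6, 1, 2, 80, …] (period length 6).
Convergents:
  p_0/q_0 = 40/1
  p_1/q_1 = 81/2
  p_2/q_2 = 121/3
  p_3/q_3 = 807/20
  p_4/q_4 = 928/23
q_3 = 20 ≤ 22 < 23 = q_4, so the answer is 807/20.

807/20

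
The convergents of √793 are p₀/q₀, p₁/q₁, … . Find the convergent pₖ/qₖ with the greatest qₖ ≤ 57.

√793 = [28; 6, 4, 6, 56, …] (period length 4).
Convergents:
  p_0/q_0 = 28/1
  p_1/q_1 = 169/6
  p_2/q_2 = 704/25
  p_3/q_3 = 4393/156
q_2 = 25 ≤ 57 < 156 = q_3, so the answer is 704/25.

704/25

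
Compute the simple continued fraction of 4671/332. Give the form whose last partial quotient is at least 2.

4671 = 14·332 + 23
332 = 14·23 + 10
23 = 2·10 + 3
10 = 3·3 + 1
3 = 3·1 + 0  (stop)
So 4671/332 = [14; 14, 2, 3, 3].

[14; 14, 2, 3, 3]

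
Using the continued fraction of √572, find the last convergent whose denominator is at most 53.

287/12

√572 = [23; 1, 10, 1, 46, …] (period length 4).
Convergents:
  p_0/q_0 = 23/1
  p_1/q_1 = 24/1
  p_2/q_2 = 263/11
  p_3/q_3 = 287/12
  p_4/q_4 = 13465/563
q_3 = 12 ≤ 53 < 563 = q_4, so the answer is 287/12.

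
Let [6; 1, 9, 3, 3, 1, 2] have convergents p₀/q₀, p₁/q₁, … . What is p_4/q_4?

Using pₖ = aₖpₖ₋₁ + pₖ₋₂, qₖ = aₖqₖ₋₁ + qₖ₋₂ (with p₋₁=1, p₋₂=0, q₋₁=0, q₋₂=1):
  k=0: a=6, p=6, q=1
  k=1: a=1, p=7, q=1
  k=2: a=9, p=69, q=10
  k=3: a=3, p=214, q=31
  k=4: a=3, p=711, q=103

711/103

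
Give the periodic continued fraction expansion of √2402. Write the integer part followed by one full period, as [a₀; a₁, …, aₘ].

a₀ = ⌊√2402⌋ = 49.

[49; 98]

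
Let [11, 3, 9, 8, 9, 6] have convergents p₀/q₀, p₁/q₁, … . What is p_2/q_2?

Using pₖ = aₖpₖ₋₁ + pₖ₋₂, qₖ = aₖqₖ₋₁ + qₖ₋₂ (with p₋₁=1, p₋₂=0, q₋₁=0, q₋₂=1):
  k=0: a=11, p=11, q=1
  k=1: a=3, p=34, q=3
  k=2: a=9, p=317, q=28

317/28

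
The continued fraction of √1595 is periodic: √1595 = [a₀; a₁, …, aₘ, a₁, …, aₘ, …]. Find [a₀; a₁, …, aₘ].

[39; 1, 14, 1, 78]

a₀ = ⌊√1595⌋ = 39.
With m₀=0, d₀=1 and mₖ₊₁ = dₖaₖ − mₖ, dₖ₊₁ = (n − mₖ₊₁²)/dₖ, aₖ₊₁ = ⌊(a₀+mₖ₊₁)/dₖ₊₁⌋:
  k=1: m=39, d=74, a=1
  k=2: m=35, d=5, a=14
  k=3: m=35, d=74, a=1
  k=4: m=39, d=1, a=78
d=1 and a=2a₀=78 at k=4, so the next step gives (m, d) = (39, 74) again — its k=1 value — and the period has length 4.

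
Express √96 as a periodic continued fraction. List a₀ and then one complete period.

[9; 1, 3, 1, 18]

a₀ = ⌊√96⌋ = 9.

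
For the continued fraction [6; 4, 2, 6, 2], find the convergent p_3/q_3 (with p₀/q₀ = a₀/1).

361/58

Using pₖ = aₖpₖ₋₁ + pₖ₋₂, qₖ = aₖqₖ₋₁ + qₖ₋₂ (with p₋₁=1, p₋₂=0, q₋₁=0, q₋₂=1):
  k=0: a=6, p=6, q=1
  k=1: a=4, p=25, q=4
  k=2: a=2, p=56, q=9
  k=3: a=6, p=361, q=58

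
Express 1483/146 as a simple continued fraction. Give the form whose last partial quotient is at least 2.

1483 = 10×146 + 23
146 = 6×23 + 8
23 = 2×8 + 7
8 = 1×7 + 1
7 = 7×1 + 0  (stop)
So 1483/146 = [10; 6, 2, 1, 7].

[10; 6, 2, 1, 7]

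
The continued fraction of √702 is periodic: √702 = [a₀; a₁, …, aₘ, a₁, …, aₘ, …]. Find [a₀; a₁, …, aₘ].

[26; 2, 52]

a₀ = ⌊√702⌋ = 26.
With m₀=0, d₀=1 and mₖ₊₁ = dₖaₖ − mₖ, dₖ₊₁ = (n − mₖ₊₁²)/dₖ, aₖ₊₁ = ⌊(a₀+mₖ₊₁)/dₖ₊₁⌋:
  k=1: m=26, d=26, a=2
  k=2: m=26, d=1, a=52
d=1 and a=2a₀=52 at k=2, so the next step gives (m, d) = (26, 26) again — its k=1 value — and the period has length 2.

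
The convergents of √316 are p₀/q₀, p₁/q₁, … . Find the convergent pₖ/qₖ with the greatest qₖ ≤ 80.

1351/76

√316 = [17; 1, 3, 2, 8, 2, 3, 1, 34, …] (period length 8).
Convergents:
  p_0/q_0 = 17/1
  p_1/q_1 = 18/1
  p_2/q_2 = 71/4
  p_3/q_3 = 160/9
  p_4/q_4 = 1351/76
  p_5/q_5 = 2862/161
q_4 = 76 ≤ 80 < 161 = q_5, so the answer is 1351/76.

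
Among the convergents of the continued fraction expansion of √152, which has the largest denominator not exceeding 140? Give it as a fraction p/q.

√152 = [12; 3, 24, …] (period length 2).
Convergents:
  p_0/q_0 = 12/1
  p_1/q_1 = 37/3
  p_2/q_2 = 900/73
  p_3/q_3 = 2737/222
q_2 = 73 ≤ 140 < 222 = q_3, so the answer is 900/73.

900/73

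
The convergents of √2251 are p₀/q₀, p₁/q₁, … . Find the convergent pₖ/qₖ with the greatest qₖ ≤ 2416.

√2251 = [47; 2, 4, 47, 4, 2, 94, …] (period length 6).
Convergents:
  p_0/q_0 = 47/1
  p_1/q_1 = 95/2
  p_2/q_2 = 427/9
  p_3/q_3 = 20164/425
  p_4/q_4 = 81083/1709
  p_5/q_5 = 182330/3843
q_4 = 1709 ≤ 2416 < 3843 = q_5, so the answer is 81083/1709.

81083/1709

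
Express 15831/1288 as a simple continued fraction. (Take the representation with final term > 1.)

15831 = 12×1288 + 375
1288 = 3×375 + 163
375 = 2×163 + 49
163 = 3×49 + 16
49 = 3×16 + 1
16 = 16×1 + 0  (stop)
So 15831/1288 = [12; 3, 2, 3, 3, 16].

[12; 3, 2, 3, 3, 16]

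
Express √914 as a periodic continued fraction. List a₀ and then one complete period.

[30; 4, 3, 3, 4, 60]

a₀ = ⌊√914⌋ = 30.
With m₀=0, d₀=1 and mₖ₊₁ = dₖaₖ − mₖ, dₖ₊₁ = (n − mₖ₊₁²)/dₖ, aₖ₊₁ = ⌊(a₀+mₖ₊₁)/dₖ₊₁⌋:
  k=1: m=30, d=14, a=4
  k=2: m=26, d=17, a=3
  k=3: m=25, d=17, a=3
  k=4: m=26, d=14, a=4
  k=5: m=30, d=1, a=60
d=1 and a=2a₀=60 at k=5, so the next step gives (m, d) = (30, 14) again — its k=1 value — and the period has length 5.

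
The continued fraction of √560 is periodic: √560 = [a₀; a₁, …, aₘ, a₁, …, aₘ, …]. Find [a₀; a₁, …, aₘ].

[23; 1, 1, 1, 46]

a₀ = ⌊√560⌋ = 23.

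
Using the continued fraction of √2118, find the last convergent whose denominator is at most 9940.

√2118 = [46; 46, 92, …] (period length 2).
Convergents:
  p_0/q_0 = 46/1
  p_1/q_1 = 2117/46
  p_2/q_2 = 194810/4233
  p_3/q_3 = 8963377/194764
q_2 = 4233 ≤ 9940 < 194764 = q_3, so the answer is 194810/4233.

194810/4233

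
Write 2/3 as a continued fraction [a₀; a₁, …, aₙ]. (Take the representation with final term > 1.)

2 = 0·3 + 2
3 = 1·2 + 1
2 = 2·1 + 0  (stop)
So 2/3 = [0; 1, 2].

[0; 1, 2]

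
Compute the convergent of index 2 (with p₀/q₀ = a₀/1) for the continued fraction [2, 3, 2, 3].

Using pₖ = aₖpₖ₋₁ + pₖ₋₂, qₖ = aₖqₖ₋₁ + qₖ₋₂ (with p₋₁=1, p₋₂=0, q₋₁=0, q₋₂=1):
  k=0: a=2, p=2, q=1
  k=1: a=3, p=7, q=3
  k=2: a=2, p=16, q=7

16/7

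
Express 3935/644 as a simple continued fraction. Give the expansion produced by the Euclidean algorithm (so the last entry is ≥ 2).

3935 = 6*644 + 71
644 = 9*71 + 5
71 = 14*5 + 1
5 = 5*1 + 0  (stop)
So 3935/644 = [6; 9, 14, 5].

[6; 9, 14, 5]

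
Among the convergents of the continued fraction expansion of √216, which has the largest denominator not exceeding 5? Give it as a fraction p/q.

√216 = [14; 1, 2, 3, 2, 1, 28, …] (period length 6).
Convergents:
  p_0/q_0 = 14/1
  p_1/q_1 = 15/1
  p_2/q_2 = 44/3
  p_3/q_3 = 147/10
q_2 = 3 ≤ 5 < 10 = q_3, so the answer is 44/3.

44/3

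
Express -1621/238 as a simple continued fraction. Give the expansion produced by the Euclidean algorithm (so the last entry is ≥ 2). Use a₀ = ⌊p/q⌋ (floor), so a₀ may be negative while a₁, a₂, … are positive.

[-7; 5, 3, 2, 6]

-1621 = -7·238 + 45
238 = 5·45 + 13
45 = 3·13 + 6
13 = 2·6 + 1
6 = 6·1 + 0  (stop)
So -1621/238 = [-7; 5, 3, 2, 6].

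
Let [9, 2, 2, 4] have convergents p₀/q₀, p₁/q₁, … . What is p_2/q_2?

Using pₖ = aₖpₖ₋₁ + pₖ₋₂, qₖ = aₖqₖ₋₁ + qₖ₋₂ (with p₋₁=1, p₋₂=0, q₋₁=0, q₋₂=1):
  k=0: a=9, p=9, q=1
  k=1: a=2, p=19, q=2
  k=2: a=2, p=47, q=5

47/5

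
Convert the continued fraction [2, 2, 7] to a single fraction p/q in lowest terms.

37/15

Using pₖ = aₖpₖ₋₁ + pₖ₋₂ and qₖ = aₖqₖ₋₁ + qₖ₋₂:
  k=0: a=2, p=2, q=1
  k=1: a=2, p=5, q=2
  k=2: a=7, p=37, q=15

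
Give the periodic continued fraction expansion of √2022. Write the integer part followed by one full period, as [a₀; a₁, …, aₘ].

[44; 1, 28, 1, 88]

a₀ = ⌊√2022⌋ = 44.
With m₀=0, d₀=1 and mₖ₊₁ = dₖaₖ − mₖ, dₖ₊₁ = (n − mₖ₊₁²)/dₖ, aₖ₊₁ = ⌊(a₀+mₖ₊₁)/dₖ₊₁⌋:
  k=1: m=44, d=86, a=1
  k=2: m=42, d=3, a=28
  k=3: m=42, d=86, a=1
  k=4: m=44, d=1, a=88
d=1 and a=2a₀=88 at k=4, so the next step gives (m, d) = (44, 86) again — its k=1 value — and the period has length 4.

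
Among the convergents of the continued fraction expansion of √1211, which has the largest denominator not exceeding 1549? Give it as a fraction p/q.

48406/1391

√1211 = [34; 1, 3, 1, 68, …] (period length 4).
Convergents:
  p_0/q_0 = 34/1
  p_1/q_1 = 35/1
  p_2/q_2 = 139/4
  p_3/q_3 = 174/5
  p_4/q_4 = 11971/344
  p_5/q_5 = 12145/349
  p_6/q_6 = 48406/1391
  p_7/q_7 = 60551/1740
q_6 = 1391 ≤ 1549 < 1740 = q_7, so the answer is 48406/1391.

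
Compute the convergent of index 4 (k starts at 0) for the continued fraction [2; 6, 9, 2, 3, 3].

Using pₖ = aₖpₖ₋₁ + pₖ₋₂, qₖ = aₖqₖ₋₁ + qₖ₋₂ (with p₋₁=1, p₋₂=0, q₋₁=0, q₋₂=1):
  k=0: a=2, p=2, q=1
  k=1: a=6, p=13, q=6
  k=2: a=9, p=119, q=55
  k=3: a=2, p=251, q=116
  k=4: a=3, p=872, q=403

872/403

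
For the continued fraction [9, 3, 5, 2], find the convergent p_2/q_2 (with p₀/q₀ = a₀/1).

149/16

Using pₖ = aₖpₖ₋₁ + pₖ₋₂, qₖ = aₖqₖ₋₁ + qₖ₋₂ (with p₋₁=1, p₋₂=0, q₋₁=0, q₋₂=1):
  k=0: a=9, p=9, q=1
  k=1: a=3, p=28, q=3
  k=2: a=5, p=149, q=16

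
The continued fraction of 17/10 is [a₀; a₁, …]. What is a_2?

17 = 1·10 + 7   →  a_0 = 1
10 = 1·7 + 3   →  a_1 = 1
7 = 2·3 + 1   →  a_2 = 2

2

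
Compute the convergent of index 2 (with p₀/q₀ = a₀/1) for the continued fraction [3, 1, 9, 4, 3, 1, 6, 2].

39/10

Using pₖ = aₖpₖ₋₁ + pₖ₋₂, qₖ = aₖqₖ₋₁ + qₖ₋₂ (with p₋₁=1, p₋₂=0, q₋₁=0, q₋₂=1):
  k=0: a=3, p=3, q=1
  k=1: a=1, p=4, q=1
  k=2: a=9, p=39, q=10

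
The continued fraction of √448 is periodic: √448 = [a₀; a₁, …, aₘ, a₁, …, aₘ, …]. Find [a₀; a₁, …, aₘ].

a₀ = ⌊√448⌋ = 21.

[21; 6, 42]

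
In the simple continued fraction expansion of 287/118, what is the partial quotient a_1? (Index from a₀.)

287 = 2·118 + 51   →  a_0 = 2
118 = 2·51 + 16   →  a_1 = 2

2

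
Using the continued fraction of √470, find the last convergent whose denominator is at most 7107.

73862/3407

√470 = [21; 1, 2, 8, 2, 1, 42, …] (period length 6).
Convergents:
  p_0/q_0 = 21/1
  p_1/q_1 = 22/1
  p_2/q_2 = 65/3
  p_3/q_3 = 542/25
  p_4/q_4 = 1149/53
  p_5/q_5 = 1691/78
  p_6/q_6 = 72171/3329
  p_7/q_7 = 73862/3407
  p_8/q_8 = 219895/10143
q_7 = 3407 ≤ 7107 < 10143 = q_8, so the answer is 73862/3407.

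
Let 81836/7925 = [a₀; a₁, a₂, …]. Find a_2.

81836 = 10·7925 + 2586   →  a_0 = 10
7925 = 3·2586 + 167   →  a_1 = 3
2586 = 15·167 + 81   →  a_2 = 15

15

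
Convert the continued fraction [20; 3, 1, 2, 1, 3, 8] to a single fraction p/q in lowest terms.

9384/463

Using pₖ = aₖpₖ₋₁ + pₖ₋₂ and qₖ = aₖqₖ₋₁ + qₖ₋₂:
  k=0: a=20, p=20, q=1
  k=1: a=3, p=61, q=3
  k=2: a=1, p=81, q=4
  k=3: a=2, p=223, q=11
  k=4: a=1, p=304, q=15
  k=5: a=3, p=1135, q=56
  k=6: a=8, p=9384, q=463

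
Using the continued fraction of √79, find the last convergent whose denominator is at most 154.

√79 = [8; 1, 7, 1, 16, …] (period length 4).
Convergents:
  p_0/q_0 = 8/1
  p_1/q_1 = 9/1
  p_2/q_2 = 71/8
  p_3/q_3 = 80/9
  p_4/q_4 = 1351/152
  p_5/q_5 = 1431/161
q_4 = 152 ≤ 154 < 161 = q_5, so the answer is 1351/152.

1351/152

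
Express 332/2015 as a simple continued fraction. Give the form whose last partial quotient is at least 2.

[0; 6, 14, 2, 3, 3]

332 = 0*2015 + 332
2015 = 6*332 + 23
332 = 14*23 + 10
23 = 2*10 + 3
10 = 3*3 + 1
3 = 3*1 + 0  (stop)
So 332/2015 = [0; 6, 14, 2, 3, 3].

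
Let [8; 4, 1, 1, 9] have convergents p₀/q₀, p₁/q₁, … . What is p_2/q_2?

Using pₖ = aₖpₖ₋₁ + pₖ₋₂, qₖ = aₖqₖ₋₁ + qₖ₋₂ (with p₋₁=1, p₋₂=0, q₋₁=0, q₋₂=1):
  k=0: a=8, p=8, q=1
  k=1: a=4, p=33, q=4
  k=2: a=1, p=41, q=5

41/5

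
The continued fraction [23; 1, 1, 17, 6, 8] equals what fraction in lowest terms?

Using pₖ = aₖpₖ₋₁ + pₖ₋₂ and qₖ = aₖqₖ₋₁ + qₖ₋₂:
  k=0: a=23, p=23, q=1
  k=1: a=1, p=24, q=1
  k=2: a=1, p=47, q=2
  k=3: a=17, p=823, q=35
  k=4: a=6, p=4985, q=212
  k=5: a=8, p=40703, q=1731

40703/1731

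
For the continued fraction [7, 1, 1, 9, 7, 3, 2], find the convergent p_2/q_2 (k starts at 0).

Using pₖ = aₖpₖ₋₁ + pₖ₋₂, qₖ = aₖqₖ₋₁ + qₖ₋₂ (with p₋₁=1, p₋₂=0, q₋₁=0, q₋₂=1):
  k=0: a=7, p=7, q=1
  k=1: a=1, p=8, q=1
  k=2: a=1, p=15, q=2

15/2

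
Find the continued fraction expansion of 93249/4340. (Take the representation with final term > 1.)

93249 = 21*4340 + 2109
4340 = 2*2109 + 122
2109 = 17*122 + 35
122 = 3*35 + 17
35 = 2*17 + 1
17 = 17*1 + 0  (stop)
So 93249/4340 = [21; 2, 17, 3, 2, 17].

[21; 2, 17, 3, 2, 17]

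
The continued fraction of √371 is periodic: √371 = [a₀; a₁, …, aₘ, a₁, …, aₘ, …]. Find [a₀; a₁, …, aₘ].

a₀ = ⌊√371⌋ = 19.

[19; 3, 1, 4, 1, 3, 38]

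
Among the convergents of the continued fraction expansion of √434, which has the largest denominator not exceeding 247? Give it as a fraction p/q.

√434 = [20; 1, 4, 1, 40, …] (period length 4).
Convergents:
  p_0/q_0 = 20/1
  p_1/q_1 = 21/1
  p_2/q_2 = 104/5
  p_3/q_3 = 125/6
  p_4/q_4 = 5104/245
  p_5/q_5 = 5229/251
q_4 = 245 ≤ 247 < 251 = q_5, so the answer is 5104/245.

5104/245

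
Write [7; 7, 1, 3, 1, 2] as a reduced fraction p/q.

Fold from the inside: start with 2/1.
  1 + 1/2 = 3/2
  3 + 2/3 = 11/3
  1 + 3/11 = 14/11
  7 + 11/14 = 109/14
  7 + 14/109 = 777/109

777/109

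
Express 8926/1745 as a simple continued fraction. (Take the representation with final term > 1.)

8926 = 5×1745 + 201
1745 = 8×201 + 137
201 = 1×137 + 64
137 = 2×64 + 9
64 = 7×9 + 1
9 = 9×1 + 0  (stop)
So 8926/1745 = [5; 8, 1, 2, 7, 9].

[5; 8, 1, 2, 7, 9]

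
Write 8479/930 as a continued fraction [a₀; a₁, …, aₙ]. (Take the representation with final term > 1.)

[9; 8, 1, 1, 7, 3, 2]

8479 = 9·930 + 109
930 = 8·109 + 58
109 = 1·58 + 51
58 = 1·51 + 7
51 = 7·7 + 2
7 = 3·2 + 1
2 = 2·1 + 0  (stop)
So 8479/930 = [9; 8, 1, 1, 7, 3, 2].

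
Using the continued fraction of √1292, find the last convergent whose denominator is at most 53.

√1292 = [35; 1, 16, 1, 70, …] (period length 4).
Convergents:
  p_0/q_0 = 35/1
  p_1/q_1 = 36/1
  p_2/q_2 = 611/17
  p_3/q_3 = 647/18
  p_4/q_4 = 45901/1277
q_3 = 18 ≤ 53 < 1277 = q_4, so the answer is 647/18.

647/18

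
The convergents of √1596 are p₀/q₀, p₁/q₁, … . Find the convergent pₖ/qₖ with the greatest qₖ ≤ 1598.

√1596 = [39; 1, 18, 1, 78, …] (period length 4).
Convergents:
  p_0/q_0 = 39/1
  p_1/q_1 = 40/1
  p_2/q_2 = 759/19
  p_3/q_3 = 799/20
  p_4/q_4 = 63081/1579
  p_5/q_5 = 63880/1599
q_4 = 1579 ≤ 1598 < 1599 = q_5, so the answer is 63081/1579.

63081/1579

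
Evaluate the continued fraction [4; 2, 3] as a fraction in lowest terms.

31/7

Fold from the inside: start with 3/1.
  2 + 1/3 = 7/3
  4 + 3/7 = 31/7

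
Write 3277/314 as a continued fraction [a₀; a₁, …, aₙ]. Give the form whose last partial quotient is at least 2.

[10; 2, 3, 2, 2, 1, 5]

3277 = 10·314 + 137
314 = 2·137 + 40
137 = 3·40 + 17
40 = 2·17 + 6
17 = 2·6 + 5
6 = 1·5 + 1
5 = 5·1 + 0  (stop)
So 3277/314 = [10; 2, 3, 2, 2, 1, 5].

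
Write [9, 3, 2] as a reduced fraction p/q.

Using pₖ = aₖpₖ₋₁ + pₖ₋₂ and qₖ = aₖqₖ₋₁ + qₖ₋₂:
  k=0: a=9, p=9, q=1
  k=1: a=3, p=28, q=3
  k=2: a=2, p=65, q=7

65/7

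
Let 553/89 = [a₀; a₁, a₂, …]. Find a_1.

4

553 = 6·89 + 19   →  a_0 = 6
89 = 4·19 + 13   →  a_1 = 4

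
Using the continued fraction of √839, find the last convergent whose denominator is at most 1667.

47851/1652

√839 = [28; 1, 27, 1, 56, …] (period length 4).
Convergents:
  p_0/q_0 = 28/1
  p_1/q_1 = 29/1
  p_2/q_2 = 811/28
  p_3/q_3 = 840/29
  p_4/q_4 = 47851/1652
  p_5/q_5 = 48691/1681
q_4 = 1652 ≤ 1667 < 1681 = q_5, so the answer is 47851/1652.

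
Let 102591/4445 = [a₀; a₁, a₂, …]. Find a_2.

102591 = 23·4445 + 356   →  a_0 = 23
4445 = 12·356 + 173   →  a_1 = 12
356 = 2·173 + 10   →  a_2 = 2

2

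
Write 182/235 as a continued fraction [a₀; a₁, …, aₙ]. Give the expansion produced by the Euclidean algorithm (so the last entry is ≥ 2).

[0; 1, 3, 2, 3, 3, 2]

182 = 0*235 + 182
235 = 1*182 + 53
182 = 3*53 + 23
53 = 2*23 + 7
23 = 3*7 + 2
7 = 3*2 + 1
2 = 2*1 + 0  (stop)
So 182/235 = [0; 1, 3, 2, 3, 3, 2].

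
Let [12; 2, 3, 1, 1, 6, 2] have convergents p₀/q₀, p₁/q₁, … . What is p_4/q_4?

199/16

Using pₖ = aₖpₖ₋₁ + pₖ₋₂, qₖ = aₖqₖ₋₁ + qₖ₋₂ (with p₋₁=1, p₋₂=0, q₋₁=0, q₋₂=1):
  k=0: a=12, p=12, q=1
  k=1: a=2, p=25, q=2
  k=2: a=3, p=87, q=7
  k=3: a=1, p=112, q=9
  k=4: a=1, p=199, q=16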